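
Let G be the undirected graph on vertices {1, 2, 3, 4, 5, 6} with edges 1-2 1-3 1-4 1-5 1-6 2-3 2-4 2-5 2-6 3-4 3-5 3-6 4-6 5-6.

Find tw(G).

A width-4 tree decomposition is:
Bags: B1 = {1, 2, 3, 5, 6}  B2 = {1, 2, 3, 4, 6}
Tree: B1–B2
The largest bag has 5 vertices, giving width 4; this decomposition certifies tw(G) ≤ 4. On the other hand G contains the 5-clique {1, 2, 3, 4, 6}. A clique must lie in a single bag of any decomposition, so no decomposition can have width below 4. Hence tw(G) = 4 exactly.

4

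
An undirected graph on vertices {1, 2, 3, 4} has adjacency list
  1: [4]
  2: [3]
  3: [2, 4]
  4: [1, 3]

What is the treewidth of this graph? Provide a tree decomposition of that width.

Treewidth 1.
Bags: B1 = {2, 3}  B2 = {3, 4}  B3 = {1, 4}
Tree: B1–B2, B2–B3

Each bag holds 2 vertices, so the decomposition has width 1, which upper-bounds the treewidth. Since G has at least one edge (e.g. 2–3), it is not an edgeless graph, so tw(G) ≥ 1. Therefore the treewidth is 1.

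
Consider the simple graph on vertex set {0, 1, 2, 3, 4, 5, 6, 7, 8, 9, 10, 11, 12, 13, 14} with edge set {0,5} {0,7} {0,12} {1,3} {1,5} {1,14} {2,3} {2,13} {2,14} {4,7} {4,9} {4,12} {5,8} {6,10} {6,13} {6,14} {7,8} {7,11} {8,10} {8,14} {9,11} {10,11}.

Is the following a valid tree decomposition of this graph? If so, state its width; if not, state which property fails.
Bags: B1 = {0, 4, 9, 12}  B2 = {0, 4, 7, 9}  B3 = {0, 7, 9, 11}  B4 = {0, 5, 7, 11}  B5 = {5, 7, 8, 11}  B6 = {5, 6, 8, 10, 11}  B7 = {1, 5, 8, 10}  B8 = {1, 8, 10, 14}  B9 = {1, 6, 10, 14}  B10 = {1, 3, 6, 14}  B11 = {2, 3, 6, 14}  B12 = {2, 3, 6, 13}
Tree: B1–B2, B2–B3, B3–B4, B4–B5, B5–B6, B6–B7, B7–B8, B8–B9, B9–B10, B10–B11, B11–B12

A tree decomposition must satisfy three properties: every vertex lies in some bag; for every edge, both endpoints lie together in some bag; and for every vertex, the bags containing it form a connected subtree. Here bags containing vertex 6 are not connected in the tree, so the decomposition is invalid.

No — bags containing vertex 6 are not connected in the tree.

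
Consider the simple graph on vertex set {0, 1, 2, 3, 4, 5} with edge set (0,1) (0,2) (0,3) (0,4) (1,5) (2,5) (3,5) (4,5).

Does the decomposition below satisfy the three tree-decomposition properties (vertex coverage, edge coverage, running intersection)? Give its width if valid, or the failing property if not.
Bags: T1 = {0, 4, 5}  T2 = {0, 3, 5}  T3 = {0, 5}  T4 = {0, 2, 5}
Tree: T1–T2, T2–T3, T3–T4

No — vertex 1 appears in no bag.

A tree decomposition must satisfy three properties: every vertex lies in some bag; for every edge, both endpoints lie together in some bag; and for every vertex, the bags containing it form a connected subtree. Here vertex 1 appears in no bag, so the decomposition is invalid.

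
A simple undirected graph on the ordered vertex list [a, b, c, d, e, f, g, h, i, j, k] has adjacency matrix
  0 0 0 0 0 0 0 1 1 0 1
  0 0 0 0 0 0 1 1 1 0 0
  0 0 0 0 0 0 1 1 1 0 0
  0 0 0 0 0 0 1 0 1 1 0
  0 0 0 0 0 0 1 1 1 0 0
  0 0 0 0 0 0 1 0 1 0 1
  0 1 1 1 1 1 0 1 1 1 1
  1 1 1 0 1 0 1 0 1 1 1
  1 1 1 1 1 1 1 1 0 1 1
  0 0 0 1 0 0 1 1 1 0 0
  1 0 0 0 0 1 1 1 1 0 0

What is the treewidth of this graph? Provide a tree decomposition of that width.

Each bag holds 4 vertices, so the decomposition has width 3, which upper-bounds the treewidth. On the other hand G contains the 4-clique {d, g, i, j}. A clique must lie in a single bag of any decomposition, so no decomposition can have width below 3. Combining the bounds, tw(G) = 3.

Treewidth 3.
Bags: B1 = {a, h, i, k}  B2 = {g, h, i, k}  B3 = {e, g, h, i}  B4 = {g, h, i, j}  B5 = {c, g, h, i}  B6 = {d, g, i, j}  B7 = {b, g, h, i}  B8 = {f, g, i, k}
Tree: B1–B2, B2–B3, B2–B4, B4–B5, B4–B6, B5–B7, B2–B8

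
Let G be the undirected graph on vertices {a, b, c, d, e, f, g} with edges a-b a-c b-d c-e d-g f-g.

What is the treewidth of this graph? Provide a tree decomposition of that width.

Treewidth 1.
One optimal decomposition is:
Bags: B1 = {f, g}  B2 = {d, g}  B3 = {b, d}  B4 = {a, b}  B5 = {a, c}  B6 = {c, e}
Tree: B1–B2, B2–B3, B3–B4, B4–B5, B5–B6

The largest bag has 2 vertices, giving width 1; this decomposition certifies tw(G) ≤ 1. Since G has at least one edge (e.g. f–g), it is not an edgeless graph, so tw(G) ≥ 1. Hence tw(G) = 1 exactly.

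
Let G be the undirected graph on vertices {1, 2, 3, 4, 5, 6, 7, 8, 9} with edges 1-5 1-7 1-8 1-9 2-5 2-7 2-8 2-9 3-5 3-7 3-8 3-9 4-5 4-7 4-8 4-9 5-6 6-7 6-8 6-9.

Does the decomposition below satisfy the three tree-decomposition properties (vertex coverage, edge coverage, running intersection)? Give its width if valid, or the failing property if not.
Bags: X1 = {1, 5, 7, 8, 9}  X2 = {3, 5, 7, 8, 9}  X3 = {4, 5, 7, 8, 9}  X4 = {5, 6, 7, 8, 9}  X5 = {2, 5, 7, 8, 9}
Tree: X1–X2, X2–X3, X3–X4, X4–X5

Every vertex of G appears in some bag (union = {1, 2, 3, 4, 5, 6, 7, 8, 9}); every edge is covered by a bag; and for each vertex v the set of bags containing v is connected in the bag tree. The decomposition is therefore valid. The largest bag has 5 vertices, so the width is 4.

Yes; width 4.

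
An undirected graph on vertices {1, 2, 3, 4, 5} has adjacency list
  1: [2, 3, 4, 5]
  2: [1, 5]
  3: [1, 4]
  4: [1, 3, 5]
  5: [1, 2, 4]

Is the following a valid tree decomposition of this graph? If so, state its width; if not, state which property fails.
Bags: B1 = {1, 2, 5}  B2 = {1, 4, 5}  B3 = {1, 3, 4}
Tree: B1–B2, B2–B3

Yes; width 2.

Every vertex of G appears in some bag (union = {1, 2, 3, 4, 5}); every edge is covered by a bag; and for each vertex v the set of bags containing v is connected in the bag tree. The decomposition is therefore valid. The largest bag has 3 vertices, so the width is 2.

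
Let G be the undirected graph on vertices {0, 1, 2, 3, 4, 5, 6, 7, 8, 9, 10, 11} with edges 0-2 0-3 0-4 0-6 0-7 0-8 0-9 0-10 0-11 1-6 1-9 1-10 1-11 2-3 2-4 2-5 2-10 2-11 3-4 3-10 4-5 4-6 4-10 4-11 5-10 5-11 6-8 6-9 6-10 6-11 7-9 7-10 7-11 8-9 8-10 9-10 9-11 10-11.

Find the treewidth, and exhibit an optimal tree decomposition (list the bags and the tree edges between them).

Every bag has size at most 5, so the width is 5 − 1 = 4 and tw(G) ≤ 4. Conversely, {0, 6, 8, 9, 10} is a clique of size 5, and the vertices of any clique must share a bag in every tree decomposition; so some bag has ≥ 5 vertices and tw(G) ≥ 4. Hence tw(G) = 4 exactly.

Treewidth 4.
Bags: B1 = {0, 4, 6, 10, 11}  B2 = {0, 2, 4, 10, 11}  B3 = {0, 6, 9, 10, 11}  B4 = {0, 2, 3, 4, 10}  B5 = {0, 7, 9, 10, 11}  B6 = {1, 6, 9, 10, 11}  B7 = {2, 4, 5, 10, 11}  B8 = {0, 6, 8, 9, 10}
Tree: B1–B2, B1–B3, B2–B4, B3–B5, B3–B6, B2–B7, B3–B8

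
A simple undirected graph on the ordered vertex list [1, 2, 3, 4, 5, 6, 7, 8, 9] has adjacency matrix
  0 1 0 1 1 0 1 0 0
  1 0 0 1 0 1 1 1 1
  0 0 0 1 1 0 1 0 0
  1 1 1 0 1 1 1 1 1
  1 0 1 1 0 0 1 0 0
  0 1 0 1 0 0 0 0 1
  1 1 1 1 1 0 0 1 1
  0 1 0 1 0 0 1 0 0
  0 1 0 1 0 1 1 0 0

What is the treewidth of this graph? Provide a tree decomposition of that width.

Treewidth 3.
One such decomposition:
Bags: B1 = {1, 2, 4, 7}  B2 = {2, 4, 7, 9}  B3 = {1, 4, 5, 7}  B4 = {2, 4, 6, 9}  B5 = {3, 4, 5, 7}  B6 = {2, 4, 7, 8}
Tree: B1–B2, B1–B3, B2–B4, B3–B5, B1–B6

Each bag holds 4 vertices, so the decomposition has width 3, which upper-bounds the treewidth. On the other hand G contains the 4-clique {2, 4, 6, 9}. A clique must lie in a single bag of any decomposition, so no decomposition can have width below 3. Hence tw(G) = 3 exactly.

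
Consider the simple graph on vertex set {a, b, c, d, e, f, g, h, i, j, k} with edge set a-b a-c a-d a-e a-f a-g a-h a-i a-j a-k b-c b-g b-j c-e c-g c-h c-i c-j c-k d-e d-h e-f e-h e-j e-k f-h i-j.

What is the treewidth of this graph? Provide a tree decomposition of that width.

The largest bag has 4 vertices, giving width 3; this decomposition certifies tw(G) ≤ 3. On the other hand G contains the 4-clique {a, d, e, h}. A clique must lie in a single bag of any decomposition, so no decomposition can have width below 3. The upper and lower bounds meet at 3, so that is the treewidth.

Treewidth 3.
One optimal decomposition is:
Bags: B1 = {a, c, e, h}  B2 = {a, d, e, h}  B3 = {a, c, e, j}  B4 = {a, b, c, j}  B5 = {a, b, c, g}  B6 = {a, e, f, h}  B7 = {a, c, i, j}  B8 = {a, c, e, k}
Tree: B1–B2, B1–B3, B3–B4, B4–B5, B1–B6, B4–B7, B3–B8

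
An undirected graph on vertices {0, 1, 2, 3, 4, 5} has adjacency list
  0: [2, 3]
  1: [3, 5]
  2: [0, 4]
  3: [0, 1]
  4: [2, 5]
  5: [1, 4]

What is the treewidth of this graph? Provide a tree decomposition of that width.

Each bag holds 3 vertices, so the decomposition has width 2, which upper-bounds the treewidth. Since 3–1–5–4–2–0–3 is a cycle in G, G is not acyclic. Forests are exactly the graphs of treewidth ≤ 1, so tw(G) ≥ 2. Combining the bounds, tw(G) = 2.

Treewidth 2.
Bags: B1 = {1, 3, 5}  B2 = {3, 4, 5}  B3 = {2, 3, 4}  B4 = {0, 2, 3}
Tree: B1–B2, B2–B3, B3–B4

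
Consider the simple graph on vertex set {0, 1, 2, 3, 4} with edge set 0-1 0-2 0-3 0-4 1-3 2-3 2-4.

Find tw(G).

2

A width-2 tree decomposition is:
Bags: B1 = {0, 2, 3}  B2 = {0, 2, 4}  B3 = {0, 1, 3}
Tree: B1–B2, B1–B3
Every bag has size at most 3, so the width is 3 − 1 = 2 and tw(G) ≤ 2. For the lower bound, the 3 vertices {0, 1, 3} are pairwise adjacent, and any tree decomposition puts a clique entirely inside one bag — forcing width ≥ 2. Combining the bounds, tw(G) = 2.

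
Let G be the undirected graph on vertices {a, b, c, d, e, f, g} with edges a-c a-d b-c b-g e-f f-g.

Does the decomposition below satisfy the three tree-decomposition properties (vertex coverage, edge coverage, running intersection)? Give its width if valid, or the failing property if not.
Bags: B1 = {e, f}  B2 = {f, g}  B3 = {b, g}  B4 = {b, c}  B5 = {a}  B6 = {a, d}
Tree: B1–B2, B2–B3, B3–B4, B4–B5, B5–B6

No — edge (c,a) lies in no bag.

A tree decomposition must satisfy three properties: every vertex lies in some bag; for every edge, both endpoints lie together in some bag; and for every vertex, the bags containing it form a connected subtree. Here edge (c,a) lies in no bag, so the decomposition is invalid.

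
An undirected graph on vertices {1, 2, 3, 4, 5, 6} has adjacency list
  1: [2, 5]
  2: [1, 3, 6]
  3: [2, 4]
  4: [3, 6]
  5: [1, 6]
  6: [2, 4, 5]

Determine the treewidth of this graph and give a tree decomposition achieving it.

Treewidth 2.
Bags: B1 = {2, 3, 4}  B2 = {2, 4, 6}  B3 = {1, 2, 6}  B4 = {1, 5, 6}
Tree: B1–B2, B2–B3, B3–B4

Every bag has size at most 3, so the width is 3 − 1 = 2 and tw(G) ≤ 2. For the lower bound, G contains the cycle 3–4–6–2–3, so G is not a forest; only forests have treewidth ≤ 1, hence tw(G) ≥ 2. Combining the bounds, tw(G) = 2.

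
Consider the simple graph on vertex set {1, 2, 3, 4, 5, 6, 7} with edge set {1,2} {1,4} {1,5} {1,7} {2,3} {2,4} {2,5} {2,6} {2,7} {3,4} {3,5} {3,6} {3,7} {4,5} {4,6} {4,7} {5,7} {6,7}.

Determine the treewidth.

A width-4 tree decomposition is:
Bags: B1 = {2, 3, 4, 6, 7}  B2 = {2, 3, 4, 5, 7}  B3 = {1, 2, 4, 5, 7}
Tree: B1–B2, B2–B3
The largest bag has 5 vertices, giving width 4; this decomposition certifies tw(G) ≤ 4. Conversely, {1, 2, 4, 5, 7} is a clique of size 5, and the vertices of any clique must share a bag in every tree decomposition; so some bag has ≥ 5 vertices and tw(G) ≥ 4. The upper and lower bounds meet at 4, so that is the treewidth.

4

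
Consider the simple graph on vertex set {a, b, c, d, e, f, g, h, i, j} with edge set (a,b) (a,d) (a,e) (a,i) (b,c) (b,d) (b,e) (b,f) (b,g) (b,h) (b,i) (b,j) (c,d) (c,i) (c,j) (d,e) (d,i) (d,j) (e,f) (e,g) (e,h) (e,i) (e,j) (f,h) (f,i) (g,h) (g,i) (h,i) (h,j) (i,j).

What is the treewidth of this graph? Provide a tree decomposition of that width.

Treewidth 4.
Bags: B1 = {b, d, e, i, j}  B2 = {b, c, d, i, j}  B3 = {b, e, h, i, j}  B4 = {b, e, g, h, i}  B5 = {a, b, d, e, i}  B6 = {b, e, f, h, i}
Tree: B1–B2, B1–B3, B3–B4, B1–B5, B4–B6

Every bag has size at most 5, so the width is 5 − 1 = 4 and tw(G) ≤ 4. Conversely, {b, d, e, i, j} is a clique of size 5, and the vertices of any clique must share a bag in every tree decomposition; so some bag has ≥ 5 vertices and tw(G) ≥ 4. Hence tw(G) = 4 exactly.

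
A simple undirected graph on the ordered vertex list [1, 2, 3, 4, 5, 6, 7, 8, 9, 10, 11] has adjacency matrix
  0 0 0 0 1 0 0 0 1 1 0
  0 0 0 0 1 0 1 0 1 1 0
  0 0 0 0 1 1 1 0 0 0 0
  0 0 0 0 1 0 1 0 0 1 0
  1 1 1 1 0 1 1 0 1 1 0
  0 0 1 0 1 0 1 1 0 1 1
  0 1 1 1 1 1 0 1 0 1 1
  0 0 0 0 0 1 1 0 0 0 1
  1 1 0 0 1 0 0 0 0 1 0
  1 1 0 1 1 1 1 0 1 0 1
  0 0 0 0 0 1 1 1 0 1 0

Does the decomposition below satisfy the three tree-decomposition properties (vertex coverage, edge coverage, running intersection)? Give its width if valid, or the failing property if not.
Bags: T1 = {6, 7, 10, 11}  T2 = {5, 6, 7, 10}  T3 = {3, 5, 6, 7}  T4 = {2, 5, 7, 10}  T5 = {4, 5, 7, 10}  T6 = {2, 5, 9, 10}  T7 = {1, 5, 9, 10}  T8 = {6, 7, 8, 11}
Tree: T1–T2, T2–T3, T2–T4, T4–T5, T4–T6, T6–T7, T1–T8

Yes; width 3.

Checking the three conditions: (i) the bags cover all of {1, 2, 3, 4, 5, 6, 7, 8, 9, 10, 11}; (ii) for each edge, some bag contains both endpoints; (iii) the bags containing any fixed vertex form a subtree. All hold, so the decomposition is valid with width 4 − 1 = 3.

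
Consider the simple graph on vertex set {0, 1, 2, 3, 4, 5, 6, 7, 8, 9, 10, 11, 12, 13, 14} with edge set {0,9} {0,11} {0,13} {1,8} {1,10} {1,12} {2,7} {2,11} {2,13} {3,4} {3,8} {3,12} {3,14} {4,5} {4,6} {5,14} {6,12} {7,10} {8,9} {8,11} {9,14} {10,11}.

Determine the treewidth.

A width-3 tree decomposition is:
Bags: B1 = {4, 5, 6, 14}  B2 = {3, 4, 6, 14}  B3 = {3, 6, 12, 14}  B4 = {3, 9, 12, 14}  B5 = {3, 8, 9, 12}  B6 = {1, 8, 9, 12}  B7 = {0, 1, 8, 9}  B8 = {0, 1, 8, 11}  B9 = {0, 1, 10, 11}  B10 = {0, 10, 11, 13}  B11 = {2, 10, 11, 13}  B12 = {2, 7, 10, 13}
Tree: B1–B2, B2–B3, B3–B4, B4–B5, B5–B6, B6–B7, B7–B8, B8–B9, B9–B10, B10–B11, B11–B12
Each bag holds 4 vertices, so the decomposition has width 3, which upper-bounds the treewidth. For the lower bound: the 4 vertex sets {4,5,6}, {14}, {3}, {1,8,9,12} are disjoint, each induces a connected subgraph, and every pair is joined by at least one edge of G. Contracting each set to a single vertex therefore yields K_{4} as a minor, and since treewidth is minor-monotone, tw(G) ≥ tw(K_{4}) = 3. The upper and lower bounds meet at 3, so that is the treewidth.

3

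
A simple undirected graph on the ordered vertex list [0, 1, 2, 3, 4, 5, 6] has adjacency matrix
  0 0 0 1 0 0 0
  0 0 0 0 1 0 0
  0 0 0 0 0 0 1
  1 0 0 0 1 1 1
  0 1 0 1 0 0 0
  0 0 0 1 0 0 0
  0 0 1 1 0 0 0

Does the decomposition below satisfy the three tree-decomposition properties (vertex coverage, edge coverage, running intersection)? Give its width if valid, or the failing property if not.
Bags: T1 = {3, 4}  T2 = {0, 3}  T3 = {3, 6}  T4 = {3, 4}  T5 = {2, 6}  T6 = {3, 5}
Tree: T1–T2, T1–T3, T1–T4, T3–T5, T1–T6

No — vertex 1 appears in no bag.

A tree decomposition must satisfy three properties: every vertex lies in some bag; for every edge, both endpoints lie together in some bag; and for every vertex, the bags containing it form a connected subtree. Here vertex 1 appears in no bag, so the decomposition is invalid.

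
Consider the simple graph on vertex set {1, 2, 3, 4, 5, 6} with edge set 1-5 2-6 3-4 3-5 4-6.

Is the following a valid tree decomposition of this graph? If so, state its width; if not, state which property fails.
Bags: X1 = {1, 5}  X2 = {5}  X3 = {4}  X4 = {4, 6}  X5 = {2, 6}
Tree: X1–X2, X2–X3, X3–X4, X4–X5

A tree decomposition must satisfy three properties: every vertex lies in some bag; for every edge, both endpoints lie together in some bag; and for every vertex, the bags containing it form a connected subtree. Here vertex 3 appears in no bag, so the decomposition is invalid.

No — vertex 3 appears in no bag.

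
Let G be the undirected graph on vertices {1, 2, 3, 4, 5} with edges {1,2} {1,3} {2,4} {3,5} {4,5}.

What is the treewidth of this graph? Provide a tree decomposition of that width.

Each bag holds 3 vertices, so the decomposition has width 2, which upper-bounds the treewidth. For the lower bound, G contains the cycle 3–5–4–2–1–3, so G is not a forest; only forests have treewidth ≤ 1, hence tw(G) ≥ 2. Combining the bounds, tw(G) = 2.

Treewidth 2.
Bags: B1 = {3, 4, 5}  B2 = {2, 3, 4}  B3 = {1, 2, 3}
Tree: B1–B2, B2–B3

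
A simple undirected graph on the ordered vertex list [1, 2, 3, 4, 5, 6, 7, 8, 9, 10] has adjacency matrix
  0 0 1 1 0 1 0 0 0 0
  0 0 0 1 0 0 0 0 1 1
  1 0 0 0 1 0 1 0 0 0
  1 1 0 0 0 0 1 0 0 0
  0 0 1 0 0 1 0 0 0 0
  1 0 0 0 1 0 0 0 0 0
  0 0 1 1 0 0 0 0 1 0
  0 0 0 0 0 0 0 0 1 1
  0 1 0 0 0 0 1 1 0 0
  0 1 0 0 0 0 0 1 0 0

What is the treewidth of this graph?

2

A width-2 tree decomposition is:
Bags: B1 = {1, 5, 6}  B2 = {1, 3, 5}  B3 = {1, 3, 4}  B4 = {3, 4, 7}  B5 = {2, 4, 7}  B6 = {2, 7, 9}  B7 = {2, 9, 10}  B8 = {8, 9, 10}
Tree: B1–B2, B2–B3, B3–B4, B4–B5, B5–B6, B6–B7, B7–B8
The largest bag has 3 vertices, giving width 2; this decomposition certifies tw(G) ≤ 2. For the lower bound, G contains the cycle 6–5–3–1–6, so G is not a forest; only forests have treewidth ≤ 1, hence tw(G) ≥ 2. Hence tw(G) = 2 exactly.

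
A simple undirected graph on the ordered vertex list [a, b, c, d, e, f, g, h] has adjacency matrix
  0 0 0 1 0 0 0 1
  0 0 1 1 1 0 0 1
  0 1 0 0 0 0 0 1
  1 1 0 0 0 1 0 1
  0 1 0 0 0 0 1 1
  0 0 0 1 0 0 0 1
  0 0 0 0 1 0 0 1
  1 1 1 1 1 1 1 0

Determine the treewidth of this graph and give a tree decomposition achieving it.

Each bag holds 3 vertices, so the decomposition has width 2, which upper-bounds the treewidth. On the other hand G contains the 3-clique {a, d, h}. A clique must lie in a single bag of any decomposition, so no decomposition can have width below 2. The upper and lower bounds meet at 2, so that is the treewidth.

Treewidth 2.
One optimal decomposition is:
Bags: B1 = {a, d, h}  B2 = {b, d, h}  B3 = {b, e, h}  B4 = {d, f, h}  B5 = {b, c, h}  B6 = {e, g, h}
Tree: B1–B2, B2–B3, B2–B4, B3–B5, B3–B6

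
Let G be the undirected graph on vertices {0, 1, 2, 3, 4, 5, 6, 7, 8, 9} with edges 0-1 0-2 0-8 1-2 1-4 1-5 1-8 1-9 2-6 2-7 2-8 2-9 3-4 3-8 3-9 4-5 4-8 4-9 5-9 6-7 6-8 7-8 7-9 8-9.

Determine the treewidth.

A width-3 tree decomposition is:
Bags: B1 = {1, 4, 5, 9}  B2 = {1, 4, 8, 9}  B3 = {1, 2, 8, 9}  B4 = {2, 7, 8, 9}  B5 = {2, 6, 7, 8}  B6 = {0, 1, 2, 8}  B7 = {3, 4, 8, 9}
Tree: B1–B2, B2–B3, B3–B4, B4–B5, B3–B6, B2–B7
Each bag holds 4 vertices, so the decomposition has width 3, which upper-bounds the treewidth. On the other hand G contains the 4-clique {0, 1, 2, 8}. A clique must lie in a single bag of any decomposition, so no decomposition can have width below 3. Hence tw(G) = 3 exactly.

3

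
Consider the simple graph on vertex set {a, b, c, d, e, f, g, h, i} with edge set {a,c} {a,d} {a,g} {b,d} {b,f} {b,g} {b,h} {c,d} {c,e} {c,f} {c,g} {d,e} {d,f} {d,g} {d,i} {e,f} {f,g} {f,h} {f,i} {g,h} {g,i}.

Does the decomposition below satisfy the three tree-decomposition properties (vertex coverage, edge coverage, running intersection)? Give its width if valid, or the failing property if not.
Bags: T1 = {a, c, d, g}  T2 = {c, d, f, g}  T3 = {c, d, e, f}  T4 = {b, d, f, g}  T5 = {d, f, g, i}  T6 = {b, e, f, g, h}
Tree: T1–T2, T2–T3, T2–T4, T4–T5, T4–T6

A tree decomposition must satisfy three properties: every vertex lies in some bag; for every edge, both endpoints lie together in some bag; and for every vertex, the bags containing it form a connected subtree. Here bags containing vertex e are not connected in the tree, so the decomposition is invalid.

No — bags containing vertex e are not connected in the tree.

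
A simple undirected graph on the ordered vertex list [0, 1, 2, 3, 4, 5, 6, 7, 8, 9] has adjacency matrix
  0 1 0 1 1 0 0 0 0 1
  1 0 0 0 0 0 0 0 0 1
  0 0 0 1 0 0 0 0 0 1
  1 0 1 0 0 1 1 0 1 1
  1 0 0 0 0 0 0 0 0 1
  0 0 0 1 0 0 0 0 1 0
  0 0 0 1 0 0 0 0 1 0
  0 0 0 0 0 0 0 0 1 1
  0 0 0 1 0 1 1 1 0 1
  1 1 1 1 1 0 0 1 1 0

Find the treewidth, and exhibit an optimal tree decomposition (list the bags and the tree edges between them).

Every bag has size at most 3, so the width is 3 − 1 = 2 and tw(G) ≤ 2. On the other hand G contains the 3-clique {0, 1, 9}. A clique must lie in a single bag of any decomposition, so no decomposition can have width below 2. Hence tw(G) = 2 exactly.

Treewidth 2.
Bags: B1 = {0, 3, 9}  B2 = {2, 3, 9}  B3 = {3, 8, 9}  B4 = {0, 4, 9}  B5 = {7, 8, 9}  B6 = {3, 5, 8}  B7 = {0, 1, 9}  B8 = {3, 6, 8}
Tree: B1–B2, B2–B3, B1–B4, B3–B5, B3–B6, B4–B7, B6–B8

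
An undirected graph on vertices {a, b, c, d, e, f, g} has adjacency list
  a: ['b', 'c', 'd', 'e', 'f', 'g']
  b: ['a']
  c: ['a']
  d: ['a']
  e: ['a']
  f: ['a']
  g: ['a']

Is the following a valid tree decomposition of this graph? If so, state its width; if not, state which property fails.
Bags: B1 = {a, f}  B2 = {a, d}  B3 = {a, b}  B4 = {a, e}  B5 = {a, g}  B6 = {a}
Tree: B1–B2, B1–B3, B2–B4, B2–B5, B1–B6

No — vertex c appears in no bag.

A tree decomposition must satisfy three properties: every vertex lies in some bag; for every edge, both endpoints lie together in some bag; and for every vertex, the bags containing it form a connected subtree. Here vertex c appears in no bag, so the decomposition is invalid.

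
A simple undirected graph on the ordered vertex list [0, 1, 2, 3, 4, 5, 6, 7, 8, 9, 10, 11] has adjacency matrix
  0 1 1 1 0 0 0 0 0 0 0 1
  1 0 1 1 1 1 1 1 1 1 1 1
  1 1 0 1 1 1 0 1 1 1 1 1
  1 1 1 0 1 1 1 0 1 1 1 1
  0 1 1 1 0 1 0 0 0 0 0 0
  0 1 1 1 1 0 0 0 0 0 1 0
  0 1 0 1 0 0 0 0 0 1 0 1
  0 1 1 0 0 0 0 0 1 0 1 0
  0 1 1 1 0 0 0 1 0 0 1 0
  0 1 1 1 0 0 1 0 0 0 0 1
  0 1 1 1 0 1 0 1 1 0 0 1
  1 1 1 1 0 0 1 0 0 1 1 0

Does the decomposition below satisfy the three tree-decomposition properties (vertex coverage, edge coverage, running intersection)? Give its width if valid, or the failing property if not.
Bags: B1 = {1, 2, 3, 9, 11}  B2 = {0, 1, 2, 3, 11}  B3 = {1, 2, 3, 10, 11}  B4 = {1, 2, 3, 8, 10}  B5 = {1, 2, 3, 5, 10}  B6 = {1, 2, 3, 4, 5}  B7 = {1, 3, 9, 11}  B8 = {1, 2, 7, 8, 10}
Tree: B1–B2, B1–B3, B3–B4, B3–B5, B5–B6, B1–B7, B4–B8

A tree decomposition must satisfy three properties: every vertex lies in some bag; for every edge, both endpoints lie together in some bag; and for every vertex, the bags containing it form a connected subtree. Here vertex 6 appears in no bag, so the decomposition is invalid.

No — vertex 6 appears in no bag.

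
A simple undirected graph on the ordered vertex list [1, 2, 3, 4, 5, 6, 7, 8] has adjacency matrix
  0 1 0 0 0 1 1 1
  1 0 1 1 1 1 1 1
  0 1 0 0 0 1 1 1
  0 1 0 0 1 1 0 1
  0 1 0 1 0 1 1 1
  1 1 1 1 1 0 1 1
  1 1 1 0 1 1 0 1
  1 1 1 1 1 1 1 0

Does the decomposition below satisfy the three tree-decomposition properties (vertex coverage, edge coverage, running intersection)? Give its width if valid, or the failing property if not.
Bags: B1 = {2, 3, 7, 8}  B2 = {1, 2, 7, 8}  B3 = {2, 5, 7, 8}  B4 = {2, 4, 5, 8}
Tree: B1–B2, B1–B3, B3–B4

A tree decomposition must satisfy three properties: every vertex lies in some bag; for every edge, both endpoints lie together in some bag; and for every vertex, the bags containing it form a connected subtree. Here vertex 6 appears in no bag, so the decomposition is invalid.

No — vertex 6 appears in no bag.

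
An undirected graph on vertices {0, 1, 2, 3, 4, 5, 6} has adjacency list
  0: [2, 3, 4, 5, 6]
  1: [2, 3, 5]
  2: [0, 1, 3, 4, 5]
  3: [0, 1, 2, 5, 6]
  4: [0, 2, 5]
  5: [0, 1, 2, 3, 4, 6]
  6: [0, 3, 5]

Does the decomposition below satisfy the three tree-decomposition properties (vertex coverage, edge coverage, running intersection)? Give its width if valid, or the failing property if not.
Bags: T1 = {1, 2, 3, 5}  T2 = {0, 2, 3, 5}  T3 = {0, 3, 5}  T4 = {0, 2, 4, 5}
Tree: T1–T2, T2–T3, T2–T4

A tree decomposition must satisfy three properties: every vertex lies in some bag; for every edge, both endpoints lie together in some bag; and for every vertex, the bags containing it form a connected subtree. Here vertex 6 appears in no bag, so the decomposition is invalid.

No — vertex 6 appears in no bag.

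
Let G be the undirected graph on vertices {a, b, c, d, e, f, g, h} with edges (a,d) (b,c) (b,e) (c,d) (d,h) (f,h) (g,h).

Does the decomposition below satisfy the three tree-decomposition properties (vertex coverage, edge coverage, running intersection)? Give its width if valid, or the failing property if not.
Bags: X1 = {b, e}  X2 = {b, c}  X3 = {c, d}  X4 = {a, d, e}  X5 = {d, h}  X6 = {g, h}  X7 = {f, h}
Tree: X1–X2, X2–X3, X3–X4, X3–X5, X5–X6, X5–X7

A tree decomposition must satisfy three properties: every vertex lies in some bag; for every edge, both endpoints lie together in some bag; and for every vertex, the bags containing it form a connected subtree. Here bags containing vertex e are not connected in the tree, so the decomposition is invalid.

No — bags containing vertex e are not connected in the tree.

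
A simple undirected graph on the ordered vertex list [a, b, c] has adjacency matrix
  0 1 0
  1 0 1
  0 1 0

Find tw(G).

A width-1 tree decomposition is:
Bags: B1 = {b, c}  B2 = {a, b}
Tree: B1–B2
Each bag holds 2 vertices, so the decomposition has width 1, which upper-bounds the treewidth. Any graph with an edge has treewidth ≥ 1, and G has the edge b–c. Hence tw(G) = 1 exactly.

1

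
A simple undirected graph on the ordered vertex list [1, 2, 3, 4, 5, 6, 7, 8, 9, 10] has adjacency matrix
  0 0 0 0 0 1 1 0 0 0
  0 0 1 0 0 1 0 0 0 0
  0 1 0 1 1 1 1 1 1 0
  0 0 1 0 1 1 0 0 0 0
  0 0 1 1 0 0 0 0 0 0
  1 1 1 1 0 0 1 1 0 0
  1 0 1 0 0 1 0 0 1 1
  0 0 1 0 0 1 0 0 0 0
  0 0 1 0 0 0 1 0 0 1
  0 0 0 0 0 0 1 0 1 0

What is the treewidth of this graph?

A width-2 tree decomposition is:
Bags: B1 = {3, 7, 9}  B2 = {3, 6, 7}  B3 = {7, 9, 10}  B4 = {2, 3, 6}  B5 = {3, 4, 6}  B6 = {1, 6, 7}  B7 = {3, 6, 8}  B8 = {3, 4, 5}
Tree: B1–B2, B1–B3, B2–B4, B2–B5, B2–B6, B5–B7, B5–B8
Every bag has size at most 3, so the width is 3 − 1 = 2 and tw(G) ≤ 2. For the lower bound, the 3 vertices {1, 6, 7} are pairwise adjacent, and any tree decomposition puts a clique entirely inside one bag — forcing width ≥ 2. Hence tw(G) = 2 exactly.

2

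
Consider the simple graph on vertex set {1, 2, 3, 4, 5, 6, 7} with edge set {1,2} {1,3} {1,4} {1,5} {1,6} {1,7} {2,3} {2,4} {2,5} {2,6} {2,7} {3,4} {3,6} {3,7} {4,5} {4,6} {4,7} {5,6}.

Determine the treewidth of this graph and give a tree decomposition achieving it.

Treewidth 4.
Bags: B1 = {1, 2, 3, 4, 6}  B2 = {1, 2, 3, 4, 7}  B3 = {1, 2, 4, 5, 6}
Tree: B1–B2, B1–B3

Every bag has size at most 5, so the width is 5 − 1 = 4 and tw(G) ≤ 4. Conversely, {1, 2, 3, 4, 6} is a clique of size 5, and the vertices of any clique must share a bag in every tree decomposition; so some bag has ≥ 5 vertices and tw(G) ≥ 4. Therefore the treewidth is 4.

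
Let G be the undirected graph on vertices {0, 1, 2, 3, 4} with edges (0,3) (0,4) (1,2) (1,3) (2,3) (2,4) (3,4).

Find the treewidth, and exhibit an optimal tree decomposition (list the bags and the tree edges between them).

Treewidth 2.
One optimal decomposition is:
Bags: B1 = {0, 3, 4}  B2 = {2, 3, 4}  B3 = {1, 2, 3}
Tree: B1–B2, B2–B3

The largest bag has 3 vertices, giving width 2; this decomposition certifies tw(G) ≤ 2. For the lower bound, the 3 vertices {0, 3, 4} are pairwise adjacent, and any tree decomposition puts a clique entirely inside one bag — forcing width ≥ 2. Hence tw(G) = 2 exactly.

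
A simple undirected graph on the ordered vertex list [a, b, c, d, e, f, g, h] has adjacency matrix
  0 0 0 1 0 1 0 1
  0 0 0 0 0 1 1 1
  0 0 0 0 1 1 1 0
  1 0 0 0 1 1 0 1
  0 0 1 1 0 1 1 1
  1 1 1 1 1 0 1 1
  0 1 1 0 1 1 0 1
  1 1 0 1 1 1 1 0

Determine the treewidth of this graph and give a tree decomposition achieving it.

Each bag holds 4 vertices, so the decomposition has width 3, which upper-bounds the treewidth. For the lower bound, the 4 vertices {d, e, f, h} are pairwise adjacent, and any tree decomposition puts a clique entirely inside one bag — forcing width ≥ 3. Combining the bounds, tw(G) = 3.

Treewidth 3.
One such decomposition:
Bags: B1 = {b, f, g, h}  B2 = {e, f, g, h}  B3 = {d, e, f, h}  B4 = {c, e, f, g}  B5 = {a, d, f, h}
Tree: B1–B2, B2–B3, B2–B4, B3–B5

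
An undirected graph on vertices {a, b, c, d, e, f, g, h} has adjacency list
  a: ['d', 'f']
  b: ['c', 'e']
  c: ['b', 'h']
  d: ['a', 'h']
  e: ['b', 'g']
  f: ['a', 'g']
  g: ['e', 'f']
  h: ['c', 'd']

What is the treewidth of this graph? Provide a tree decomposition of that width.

Each bag holds 3 vertices, so the decomposition has width 2, which upper-bounds the treewidth. For the lower bound, G contains the cycle a–f–g–e–b–c–h–d–a, so G is not a forest; only forests have treewidth ≤ 1, hence tw(G) ≥ 2. Hence tw(G) = 2 exactly.

Treewidth 2.
One such decomposition:
Bags: B1 = {a, f, g}  B2 = {a, e, g}  B3 = {a, b, e}  B4 = {a, b, c}  B5 = {a, c, h}  B6 = {a, d, h}
Tree: B1–B2, B2–B3, B3–B4, B4–B5, B5–B6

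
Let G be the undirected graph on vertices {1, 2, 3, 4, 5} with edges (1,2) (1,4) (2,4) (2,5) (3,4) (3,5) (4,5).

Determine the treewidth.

A width-2 tree decomposition is:
Bags: B1 = {1, 2, 4}  B2 = {2, 4, 5}  B3 = {3, 4, 5}
Tree: B1–B2, B2–B3
Each bag holds 3 vertices, so the decomposition has width 2, which upper-bounds the treewidth. For the lower bound, the 3 vertices {1, 2, 4} are pairwise adjacent, and any tree decomposition puts a clique entirely inside one bag — forcing width ≥ 2. Hence tw(G) = 2 exactly.

2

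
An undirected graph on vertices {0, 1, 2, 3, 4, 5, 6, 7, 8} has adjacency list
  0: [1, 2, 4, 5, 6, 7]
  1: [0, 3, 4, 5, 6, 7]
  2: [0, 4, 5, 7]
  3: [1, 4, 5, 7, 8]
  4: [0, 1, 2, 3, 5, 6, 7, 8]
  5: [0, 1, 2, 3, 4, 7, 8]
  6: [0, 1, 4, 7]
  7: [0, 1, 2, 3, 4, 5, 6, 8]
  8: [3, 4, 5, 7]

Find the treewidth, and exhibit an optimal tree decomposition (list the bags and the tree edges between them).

Every bag has size at most 5, so the width is 5 − 1 = 4 and tw(G) ≤ 4. Conversely, {0, 1, 4, 5, 7} is a clique of size 5, and the vertices of any clique must share a bag in every tree decomposition; so some bag has ≥ 5 vertices and tw(G) ≥ 4. Therefore the treewidth is 4.

Treewidth 4.
One optimal decomposition is:
Bags: B1 = {0, 2, 4, 5, 7}  B2 = {0, 1, 4, 5, 7}  B3 = {0, 1, 4, 6, 7}  B4 = {1, 3, 4, 5, 7}  B5 = {3, 4, 5, 7, 8}
Tree: B1–B2, B2–B3, B2–B4, B4–B5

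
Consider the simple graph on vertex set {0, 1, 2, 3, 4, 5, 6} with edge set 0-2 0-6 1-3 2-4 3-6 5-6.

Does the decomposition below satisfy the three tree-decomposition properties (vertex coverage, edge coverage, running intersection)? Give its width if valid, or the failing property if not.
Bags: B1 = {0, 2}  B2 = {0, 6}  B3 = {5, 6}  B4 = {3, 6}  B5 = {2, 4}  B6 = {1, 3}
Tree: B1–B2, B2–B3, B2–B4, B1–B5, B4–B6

Yes; width 1.

Vertex coverage: the bags together contain {0, 1, 2, 3, 4, 5, 6}, the full vertex set. Edge coverage: each edge of G has both endpoints in at least one bag. Running intersection: for every vertex, the bags containing it form a connected subtree. All three properties hold, so this is a valid tree decomposition of width max|bag| − 1 = 1, and hence tw(G) ≤ 1.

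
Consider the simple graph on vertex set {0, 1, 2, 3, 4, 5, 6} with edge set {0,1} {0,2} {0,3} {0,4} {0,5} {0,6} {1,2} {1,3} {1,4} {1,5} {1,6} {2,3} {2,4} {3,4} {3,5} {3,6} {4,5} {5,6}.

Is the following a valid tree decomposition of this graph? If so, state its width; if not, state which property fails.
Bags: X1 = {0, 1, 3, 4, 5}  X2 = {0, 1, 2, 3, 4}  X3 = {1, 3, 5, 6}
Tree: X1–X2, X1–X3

A tree decomposition must satisfy three properties: every vertex lies in some bag; for every edge, both endpoints lie together in some bag; and for every vertex, the bags containing it form a connected subtree. Here edge (0,6) lies in no bag, so the decomposition is invalid.

No — edge (0,6) lies in no bag.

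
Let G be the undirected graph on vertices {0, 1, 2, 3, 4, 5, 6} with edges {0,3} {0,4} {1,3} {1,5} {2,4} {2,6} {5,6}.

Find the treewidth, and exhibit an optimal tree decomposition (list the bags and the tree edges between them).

Each bag holds 3 vertices, so the decomposition has width 2, which upper-bounds the treewidth. The edges 2–6–5–1–3–0–4–2 form a cycle, so G is not a tree and its treewidth is at least 2. Combining the bounds, tw(G) = 2.

Treewidth 2.
Bags: B1 = {2, 5, 6}  B2 = {1, 2, 5}  B3 = {1, 2, 3}  B4 = {0, 2, 3}  B5 = {0, 2, 4}
Tree: B1–B2, B2–B3, B3–B4, B4–B5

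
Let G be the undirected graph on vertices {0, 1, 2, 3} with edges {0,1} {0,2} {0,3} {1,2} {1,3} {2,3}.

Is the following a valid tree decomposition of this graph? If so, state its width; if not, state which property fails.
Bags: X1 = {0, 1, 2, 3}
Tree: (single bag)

Vertex coverage: the bags together contain {0, 1, 2, 3}, the full vertex set. Edge coverage: each edge of G has both endpoints in at least one bag. Running intersection: for every vertex, the bags containing it form a connected subtree. All three properties hold, so this is a valid tree decomposition of width max|bag| − 1 = 3, and hence tw(G) ≤ 3.

Yes; width 3.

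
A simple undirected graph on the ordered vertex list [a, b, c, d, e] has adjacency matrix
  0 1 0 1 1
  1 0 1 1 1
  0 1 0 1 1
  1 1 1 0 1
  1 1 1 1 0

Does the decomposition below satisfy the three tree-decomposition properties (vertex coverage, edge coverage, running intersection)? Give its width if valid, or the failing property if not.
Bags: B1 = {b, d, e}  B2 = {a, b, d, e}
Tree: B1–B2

A tree decomposition must satisfy three properties: every vertex lies in some bag; for every edge, both endpoints lie together in some bag; and for every vertex, the bags containing it form a connected subtree. Here vertex c appears in no bag, so the decomposition is invalid.

No — vertex c appears in no bag.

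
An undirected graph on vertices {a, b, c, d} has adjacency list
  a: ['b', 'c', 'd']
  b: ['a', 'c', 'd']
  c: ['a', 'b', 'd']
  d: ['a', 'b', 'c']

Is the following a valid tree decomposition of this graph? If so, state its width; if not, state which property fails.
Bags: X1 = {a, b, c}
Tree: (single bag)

A tree decomposition must satisfy three properties: every vertex lies in some bag; for every edge, both endpoints lie together in some bag; and for every vertex, the bags containing it form a connected subtree. Here vertex d appears in no bag, so the decomposition is invalid.

No — vertex d appears in no bag.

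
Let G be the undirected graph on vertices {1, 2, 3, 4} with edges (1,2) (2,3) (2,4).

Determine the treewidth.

1

A width-1 tree decomposition is:
Bags: B1 = {2, 3}  B2 = {1, 2}  B3 = {2, 4}
Tree: B1–B2, B2–B3
Each bag holds 2 vertices, so the decomposition has width 1, which upper-bounds the treewidth. Any graph with an edge has treewidth ≥ 1, and G has the edge 3–2. Hence tw(G) = 1 exactly.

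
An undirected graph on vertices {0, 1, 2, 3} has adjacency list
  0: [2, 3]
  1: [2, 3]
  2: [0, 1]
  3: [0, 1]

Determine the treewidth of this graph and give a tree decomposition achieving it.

Treewidth 2.
Bags: B1 = {0, 2, 3}  B2 = {1, 2, 3}
Tree: B1–B2

Every bag has size at most 3, so the width is 3 − 1 = 2 and tw(G) ≤ 2. For the lower bound, G contains the cycle 2–0–3–1–2, so G is not a forest; only forests have treewidth ≤ 1, hence tw(G) ≥ 2. Combining the bounds, tw(G) = 2.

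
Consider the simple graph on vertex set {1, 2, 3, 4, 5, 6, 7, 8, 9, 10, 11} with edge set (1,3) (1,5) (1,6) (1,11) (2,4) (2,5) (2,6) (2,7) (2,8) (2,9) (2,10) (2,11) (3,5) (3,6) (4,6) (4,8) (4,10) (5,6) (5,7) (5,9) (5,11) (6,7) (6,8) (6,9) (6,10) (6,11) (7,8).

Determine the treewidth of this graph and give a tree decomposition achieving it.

Every bag has size at most 4, so the width is 4 − 1 = 3 and tw(G) ≤ 3. Conversely, {1, 5, 6, 11} is a clique of size 4, and the vertices of any clique must share a bag in every tree decomposition; so some bag has ≥ 4 vertices and tw(G) ≥ 3. Therefore the treewidth is 3.

Treewidth 3.
One such decomposition:
Bags: B1 = {2, 6, 7, 8}  B2 = {2, 5, 6, 7}  B3 = {2, 4, 6, 8}  B4 = {2, 5, 6, 11}  B5 = {1, 5, 6, 11}  B6 = {1, 3, 5, 6}  B7 = {2, 5, 6, 9}  B8 = {2, 4, 6, 10}
Tree: B1–B2, B1–B3, B2–B4, B4–B5, B5–B6, B2–B7, B3–B8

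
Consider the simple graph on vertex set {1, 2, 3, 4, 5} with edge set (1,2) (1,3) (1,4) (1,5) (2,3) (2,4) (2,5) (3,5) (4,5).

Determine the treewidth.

3

A width-3 tree decomposition is:
Bags: B1 = {1, 2, 3, 5}  B2 = {1, 2, 4, 5}
Tree: B1–B2
Each bag holds 4 vertices, so the decomposition has width 3, which upper-bounds the treewidth. On the other hand G contains the 4-clique {1, 2, 3, 5}. A clique must lie in a single bag of any decomposition, so no decomposition can have width below 3. Hence tw(G) = 3 exactly.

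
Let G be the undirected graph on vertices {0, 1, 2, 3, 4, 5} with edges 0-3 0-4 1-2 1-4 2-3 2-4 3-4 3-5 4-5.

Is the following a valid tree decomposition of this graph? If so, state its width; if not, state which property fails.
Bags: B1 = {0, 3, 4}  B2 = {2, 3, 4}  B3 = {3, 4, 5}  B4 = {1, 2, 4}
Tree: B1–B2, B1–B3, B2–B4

Every vertex of G appears in some bag (union = {0, 1, 2, 3, 4, 5}); every edge is covered by a bag; and for each vertex v the set of bags containing v is connected in the bag tree. The decomposition is therefore valid. The largest bag has 3 vertices, so the width is 2.

Yes; width 2.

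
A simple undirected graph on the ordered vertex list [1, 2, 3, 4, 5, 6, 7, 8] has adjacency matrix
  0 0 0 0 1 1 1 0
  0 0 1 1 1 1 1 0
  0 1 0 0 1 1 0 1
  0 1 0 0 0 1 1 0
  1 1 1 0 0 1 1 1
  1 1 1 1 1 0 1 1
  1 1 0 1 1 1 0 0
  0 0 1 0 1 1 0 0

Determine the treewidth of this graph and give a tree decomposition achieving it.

Treewidth 3.
Bags: B1 = {1, 5, 6, 7}  B2 = {2, 5, 6, 7}  B3 = {2, 3, 5, 6}  B4 = {2, 4, 6, 7}  B5 = {3, 5, 6, 8}
Tree: B1–B2, B2–B3, B2–B4, B3–B5

Each bag holds 4 vertices, so the decomposition has width 3, which upper-bounds the treewidth. Conversely, {2, 4, 6, 7} is a clique of size 4, and the vertices of any clique must share a bag in every tree decomposition; so some bag has ≥ 4 vertices and tw(G) ≥ 3. The upper and lower bounds meet at 3, so that is the treewidth.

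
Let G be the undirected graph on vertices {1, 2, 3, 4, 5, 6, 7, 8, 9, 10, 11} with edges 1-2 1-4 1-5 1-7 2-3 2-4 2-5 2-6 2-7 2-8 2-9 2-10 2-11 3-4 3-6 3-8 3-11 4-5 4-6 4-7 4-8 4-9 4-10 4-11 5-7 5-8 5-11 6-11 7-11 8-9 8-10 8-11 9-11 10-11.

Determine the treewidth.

4

A width-4 tree decomposition is:
Bags: B1 = {2, 3, 4, 8, 11}  B2 = {2, 4, 5, 8, 11}  B3 = {2, 4, 5, 7, 11}  B4 = {1, 2, 4, 5, 7}  B5 = {2, 4, 8, 9, 11}  B6 = {2, 4, 8, 10, 11}  B7 = {2, 3, 4, 6, 11}
Tree: B1–B2, B2–B3, B3–B4, B2–B5, B2–B6, B1–B7
Each bag holds 5 vertices, so the decomposition has width 4, which upper-bounds the treewidth. On the other hand G contains the 5-clique {1, 2, 4, 5, 7}. A clique must lie in a single bag of any decomposition, so no decomposition can have width below 4. Hence tw(G) = 4 exactly.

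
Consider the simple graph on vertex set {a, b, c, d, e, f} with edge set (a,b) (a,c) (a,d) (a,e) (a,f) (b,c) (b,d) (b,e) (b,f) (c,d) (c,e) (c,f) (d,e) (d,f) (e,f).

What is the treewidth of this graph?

A width-5 tree decomposition is:
Bags: B1 = {a, b, c, d, e, f}
Tree: (single bag)
A single bag containing all 6 vertices is trivially a valid decomposition of width 5. For the lower bound, the 6 vertices {a, b, c, d, e, f} are pairwise adjacent, and any tree decomposition puts a clique entirely inside one bag — forcing width ≥ 5. Combining the bounds, tw(G) = 5.

5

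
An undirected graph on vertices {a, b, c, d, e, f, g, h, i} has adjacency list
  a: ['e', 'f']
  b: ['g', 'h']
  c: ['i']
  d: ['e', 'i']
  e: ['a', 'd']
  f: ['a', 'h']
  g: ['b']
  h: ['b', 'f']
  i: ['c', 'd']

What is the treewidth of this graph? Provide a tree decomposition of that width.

Treewidth 1.
One such decomposition:
Bags: B1 = {c, i}  B2 = {d, i}  B3 = {d, e}  B4 = {a, e}  B5 = {a, f}  B6 = {f, h}  B7 = {b, h}  B8 = {b, g}
Tree: B1–B2, B2–B3, B3–B4, B4–B5, B5–B6, B6–B7, B7–B8

Every bag has size at most 2, so the width is 2 − 1 = 1 and tw(G) ≤ 1. G has an edge, so its treewidth is at least 1. Therefore the treewidth is 1.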